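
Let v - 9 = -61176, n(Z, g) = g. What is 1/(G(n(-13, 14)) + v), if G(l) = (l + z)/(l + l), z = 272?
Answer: -14/856195 ≈ -1.6351e-5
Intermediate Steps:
v = -61167 (v = 9 - 61176 = -61167)
G(l) = (272 + l)/(2*l) (G(l) = (l + 272)/(l + l) = (272 + l)/((2*l)) = (272 + l)*(1/(2*l)) = (272 + l)/(2*l))
1/(G(n(-13, 14)) + v) = 1/((½)*(272 + 14)/14 - 61167) = 1/((½)*(1/14)*286 - 61167) = 1/(143/14 - 61167) = 1/(-856195/14) = -14/856195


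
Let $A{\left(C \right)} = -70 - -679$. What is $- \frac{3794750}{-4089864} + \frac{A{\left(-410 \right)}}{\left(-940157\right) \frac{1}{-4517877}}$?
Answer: $\frac{5628183341250551}{1922557134324} \approx 2927.4$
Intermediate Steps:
$A{\left(C \right)} = 609$ ($A{\left(C \right)} = -70 + 679 = 609$)
$- \frac{3794750}{-4089864} + \frac{A{\left(-410 \right)}}{\left(-940157\right) \frac{1}{-4517877}} = - \frac{3794750}{-4089864} + \frac{609}{\left(-940157\right) \frac{1}{-4517877}} = \left(-3794750\right) \left(- \frac{1}{4089864}\right) + \frac{609}{\left(-940157\right) \left(- \frac{1}{4517877}\right)} = \frac{1897375}{2044932} + \frac{609}{\frac{940157}{4517877}} = \frac{1897375}{2044932} + 609 \cdot \frac{4517877}{940157} = \frac{1897375}{2044932} + \frac{2751387093}{940157} = \frac{5628183341250551}{1922557134324}$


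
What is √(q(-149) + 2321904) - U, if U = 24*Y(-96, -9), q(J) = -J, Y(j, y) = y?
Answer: 216 + √2322053 ≈ 1739.8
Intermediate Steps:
U = -216 (U = 24*(-9) = -216)
√(q(-149) + 2321904) - U = √(-1*(-149) + 2321904) - 1*(-216) = √(149 + 2321904) + 216 = √2322053 + 216 = 216 + √2322053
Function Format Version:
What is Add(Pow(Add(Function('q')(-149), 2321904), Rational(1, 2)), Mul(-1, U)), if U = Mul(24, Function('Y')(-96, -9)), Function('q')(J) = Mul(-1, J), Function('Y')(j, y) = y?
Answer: Add(216, Pow(2322053, Rational(1, 2))) ≈ 1739.8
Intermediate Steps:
U = -216 (U = Mul(24, -9) = -216)
Add(Pow(Add(Function('q')(-149), 2321904), Rational(1, 2)), Mul(-1, U)) = Add(Pow(Add(Mul(-1, -149), 2321904), Rational(1, 2)), Mul(-1, -216)) = Add(Pow(Add(149, 2321904), Rational(1, 2)), 216) = Add(Pow(2322053, Rational(1, 2)), 216) = Add(216, Pow(2322053, Rational(1, 2)))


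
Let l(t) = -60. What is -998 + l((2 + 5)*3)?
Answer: -1058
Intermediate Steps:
-998 + l((2 + 5)*3) = -998 - 60 = -1058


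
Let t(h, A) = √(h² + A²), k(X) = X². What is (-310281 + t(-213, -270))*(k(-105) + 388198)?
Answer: -123871311663 + 1197669*√13141 ≈ -1.2373e+11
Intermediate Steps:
t(h, A) = √(A² + h²)
(-310281 + t(-213, -270))*(k(-105) + 388198) = (-310281 + √((-270)² + (-213)²))*((-105)² + 388198) = (-310281 + √(72900 + 45369))*(11025 + 388198) = (-310281 + √118269)*399223 = (-310281 + 3*√13141)*399223 = -123871311663 + 1197669*√13141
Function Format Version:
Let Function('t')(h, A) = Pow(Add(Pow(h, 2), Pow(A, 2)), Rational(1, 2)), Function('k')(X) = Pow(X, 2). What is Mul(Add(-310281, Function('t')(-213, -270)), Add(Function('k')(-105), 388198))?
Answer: Add(-123871311663, Mul(1197669, Pow(13141, Rational(1, 2)))) ≈ -1.2373e+11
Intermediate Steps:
Function('t')(h, A) = Pow(Add(Pow(A, 2), Pow(h, 2)), Rational(1, 2))
Mul(Add(-310281, Function('t')(-213, -270)), Add(Function('k')(-105), 388198)) = Mul(Add(-310281, Pow(Add(Pow(-270, 2), Pow(-213, 2)), Rational(1, 2))), Add(Pow(-105, 2), 388198)) = Mul(Add(-310281, Pow(Add(72900, 45369), Rational(1, 2))), Add(11025, 388198)) = Mul(Add(-310281, Pow(118269, Rational(1, 2))), 399223) = Mul(Add(-310281, Mul(3, Pow(13141, Rational(1, 2)))), 399223) = Add(-123871311663, Mul(1197669, Pow(13141, Rational(1, 2))))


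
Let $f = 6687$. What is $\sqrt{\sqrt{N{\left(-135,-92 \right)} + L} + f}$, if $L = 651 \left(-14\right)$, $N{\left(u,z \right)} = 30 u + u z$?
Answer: $\sqrt{6687 + 2 i \sqrt{186}} \approx 81.774 + 0.1668 i$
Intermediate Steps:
$L = -9114$
$\sqrt{\sqrt{N{\left(-135,-92 \right)} + L} + f} = \sqrt{\sqrt{- 135 \left(30 - 92\right) - 9114} + 6687} = \sqrt{\sqrt{\left(-135\right) \left(-62\right) - 9114} + 6687} = \sqrt{\sqrt{8370 - 9114} + 6687} = \sqrt{\sqrt{-744} + 6687} = \sqrt{2 i \sqrt{186} + 6687} = \sqrt{6687 + 2 i \sqrt{186}}$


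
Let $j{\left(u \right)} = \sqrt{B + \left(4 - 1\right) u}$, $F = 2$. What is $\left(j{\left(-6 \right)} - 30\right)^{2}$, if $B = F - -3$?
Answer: $\left(30 - i \sqrt{13}\right)^{2} \approx 887.0 - 216.33 i$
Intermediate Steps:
$B = 5$ ($B = 2 - -3 = 2 + 3 = 5$)
$j{\left(u \right)} = \sqrt{5 + 3 u}$ ($j{\left(u \right)} = \sqrt{5 + \left(4 - 1\right) u} = \sqrt{5 + 3 u}$)
$\left(j{\left(-6 \right)} - 30\right)^{2} = \left(\sqrt{5 + 3 \left(-6\right)} - 30\right)^{2} = \left(\sqrt{5 - 18} - 30\right)^{2} = \left(\sqrt{-13} - 30\right)^{2} = \left(i \sqrt{13} - 30\right)^{2} = \left(-30 + i \sqrt{13}\right)^{2}$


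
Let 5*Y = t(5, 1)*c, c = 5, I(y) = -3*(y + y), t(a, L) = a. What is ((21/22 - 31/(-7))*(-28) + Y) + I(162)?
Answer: -12295/11 ≈ -1117.7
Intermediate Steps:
I(y) = -6*y
Y = 5 (Y = (5*5)/5 = (1/5)*25 = 5)
((21/22 - 31/(-7))*(-28) + Y) + I(162) = ((21/22 - 31/(-7))*(-28) + 5) - 6*162 = ((21*(1/22) - 31*(-1/7))*(-28) + 5) - 972 = ((21/22 + 31/7)*(-28) + 5) - 972 = ((829/154)*(-28) + 5) - 972 = (-1658/11 + 5) - 972 = -1603/11 - 972 = -12295/11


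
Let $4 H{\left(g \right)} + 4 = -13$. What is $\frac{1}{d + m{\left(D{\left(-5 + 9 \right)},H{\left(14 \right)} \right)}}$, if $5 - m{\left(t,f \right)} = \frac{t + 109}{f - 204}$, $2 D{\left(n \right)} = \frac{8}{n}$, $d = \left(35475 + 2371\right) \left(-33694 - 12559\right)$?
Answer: $- \frac{833}{1458159030049} \approx -5.7127 \cdot 10^{-10}$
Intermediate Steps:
$d = -1750491038$ ($d = 37846 \left(-46253\right) = -1750491038$)
$D{\left(n \right)} = \frac{4}{n}$ ($D{\left(n \right)} = \frac{8 \frac{1}{n}}{2} = \frac{4}{n}$)
$H{\left(g \right)} = - \frac{17}{4}$ ($H{\left(g \right)} = -1 + \frac{1}{4} \left(-13\right) = -1 - \frac{13}{4} = - \frac{17}{4}$)
$m{\left(t,f \right)} = 5 - \frac{109 + t}{-204 + f}$ ($m{\left(t,f \right)} = 5 - \frac{t + 109}{f - 204} = 5 - \frac{109 + t}{-204 + f}$)
$\frac{1}{d + m{\left(D{\left(-5 + 9 \right)},H{\left(14 \right)} \right)}} = \frac{1}{-1750491038 + \frac{-1129 - \frac{4}{-5 + 9} + 5 \left(- \frac{17}{4}\right)}{-204 - \frac{17}{4}}} = \frac{1}{-1750491038 + \frac{-1129 - \frac{4}{4} - \frac{85}{4}}{- \frac{833}{4}}} = \frac{1}{-1750491038 - \frac{4 \left(-1129 - 4 \cdot \frac{1}{4} - \frac{85}{4}\right)}{833}} = \frac{1}{-1750491038 - \frac{4 \left(-1129 - 1 - \frac{85}{4}\right)}{833}} = \frac{1}{-1750491038 - - \frac{4605}{833}} = \frac{1}{-1750491038 + \frac{4605}{833}} = \frac{1}{- \frac{1458159030049}{833}} = - \frac{833}{1458159030049}$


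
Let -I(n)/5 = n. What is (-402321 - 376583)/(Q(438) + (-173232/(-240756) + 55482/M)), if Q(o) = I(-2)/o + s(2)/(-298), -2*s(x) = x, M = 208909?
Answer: -213057750034335538416/276626255846083 ≈ -7.7020e+5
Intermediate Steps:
I(n) = -5*n
s(x) = -x/2
Q(o) = 1/298 + 10/o (Q(o) = (-5*(-2))/o - ½*2/(-298) = 10/o - 1*(-1/298) = 10/o + 1/298 = 1/298 + 10/o)
(-402321 - 376583)/(Q(438) + (-173232/(-240756) + 55482/M)) = (-402321 - 376583)/((1/298)*(2980 + 438)/438 + (-173232/(-240756) + 55482/208909)) = -778904/((1/298)*(1/438)*3418 + (-173232*(-1/240756) + 55482*(1/208909))) = -778904/(1709/65262 + (14436/20063 + 55482/208909)) = -778904/(1709/65262 + 4128945690/4191341267) = -778904/276626255846083/273535313766954 = -778904*273535313766954/276626255846083 = -213057750034335538416/276626255846083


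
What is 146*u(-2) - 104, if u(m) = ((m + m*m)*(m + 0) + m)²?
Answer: 5152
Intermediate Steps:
u(m) = (m + m*(m + m²))² (u(m) = ((m + m²)*m + m)² = (m*(m + m²) + m)² = (m + m*(m + m²))²)
146*u(-2) - 104 = 146*((-2)²*(1 - 2 + (-2)²)²) - 104 = 146*(4*(1 - 2 + 4)²) - 104 = 146*(4*3²) - 104 = 146*(4*9) - 104 = 146*36 - 104 = 5256 - 104 = 5152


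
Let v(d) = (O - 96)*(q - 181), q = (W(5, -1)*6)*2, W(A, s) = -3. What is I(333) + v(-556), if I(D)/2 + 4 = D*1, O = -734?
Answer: 180768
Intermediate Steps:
I(D) = -8 + 2*D (I(D) = -8 + 2*(D*1) = -8 + 2*D)
q = -36 (q = -3*6*2 = -18*2 = -36)
v(d) = 180110 (v(d) = (-734 - 96)*(-36 - 181) = -830*(-217) = 180110)
I(333) + v(-556) = (-8 + 2*333) + 180110 = (-8 + 666) + 180110 = 658 + 180110 = 180768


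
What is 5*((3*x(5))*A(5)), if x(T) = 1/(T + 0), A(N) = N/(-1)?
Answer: -15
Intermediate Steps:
A(N) = -N (A(N) = N*(-1) = -N)
x(T) = 1/T
5*((3*x(5))*A(5)) = 5*((3/5)*(-1*5)) = 5*((3*(1/5))*(-5)) = 5*((3/5)*(-5)) = 5*(-3) = -15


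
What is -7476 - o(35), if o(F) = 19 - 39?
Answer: -7456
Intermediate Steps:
o(F) = -20
-7476 - o(35) = -7476 - 1*(-20) = -7476 + 20 = -7456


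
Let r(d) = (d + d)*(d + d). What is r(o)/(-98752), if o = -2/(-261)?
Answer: -1/420442812 ≈ -2.3784e-9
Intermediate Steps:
o = 2/261 (o = -2*(-1/261) = 2/261 ≈ 0.0076628)
r(d) = 4*d² (r(d) = (2*d)*(2*d) = 4*d²)
r(o)/(-98752) = (4*(2/261)²)/(-98752) = (4*(4/68121))*(-1/98752) = (16/68121)*(-1/98752) = -1/420442812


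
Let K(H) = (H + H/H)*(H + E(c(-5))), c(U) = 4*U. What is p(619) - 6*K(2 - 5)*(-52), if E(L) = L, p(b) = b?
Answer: 14971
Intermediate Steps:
K(H) = (1 + H)*(-20 + H) (K(H) = (H + H/H)*(H + 4*(-5)) = (H + 1)*(H - 20) = (1 + H)*(-20 + H))
p(619) - 6*K(2 - 5)*(-52) = 619 - 6*(-20 + (2 - 5)² - 19*(2 - 5))*(-52) = 619 - 6*(-20 + (-3)² - 19*(-3))*(-52) = 619 - 6*(-20 + 9 + 57)*(-52) = 619 - 6*46*(-52) = 619 - 276*(-52) = 619 + 14352 = 14971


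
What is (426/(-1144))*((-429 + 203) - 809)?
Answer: 220455/572 ≈ 385.41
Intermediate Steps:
(426/(-1144))*((-429 + 203) - 809) = (426*(-1/1144))*(-226 - 809) = -213/572*(-1035) = 220455/572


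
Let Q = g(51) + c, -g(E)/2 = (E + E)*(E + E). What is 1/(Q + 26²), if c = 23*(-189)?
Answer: -1/24479 ≈ -4.0851e-5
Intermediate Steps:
g(E) = -8*E² (g(E) = -2*(E + E)*(E + E) = -2*2*E*2*E = -8*E²)
c = -4347
Q = -25155 (Q = -8*51² - 4347 = -8*2601 - 4347 = -20808 - 4347 = -25155)
1/(Q + 26²) = 1/(-25155 + 26²) = 1/(-25155 + 676) = 1/(-24479) = -1/24479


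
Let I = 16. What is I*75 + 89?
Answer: 1289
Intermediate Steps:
I*75 + 89 = 16*75 + 89 = 1200 + 89 = 1289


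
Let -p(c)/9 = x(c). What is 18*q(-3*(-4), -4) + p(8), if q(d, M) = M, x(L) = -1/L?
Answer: -567/8 ≈ -70.875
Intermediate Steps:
p(c) = 9/c (p(c) = -(-9)/c = 9/c)
18*q(-3*(-4), -4) + p(8) = 18*(-4) + 9/8 = -72 + 9*(⅛) = -72 + 9/8 = -567/8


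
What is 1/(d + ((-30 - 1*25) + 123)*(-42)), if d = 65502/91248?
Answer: -15208/43423131 ≈ -0.00035023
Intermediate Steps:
d = 10917/15208 (d = 65502*(1/91248) = 10917/15208 ≈ 0.71785)
1/(d + ((-30 - 1*25) + 123)*(-42)) = 1/(10917/15208 + ((-30 - 1*25) + 123)*(-42)) = 1/(10917/15208 + ((-30 - 25) + 123)*(-42)) = 1/(10917/15208 + (-55 + 123)*(-42)) = 1/(10917/15208 + 68*(-42)) = 1/(10917/15208 - 2856) = 1/(-43423131/15208) = -15208/43423131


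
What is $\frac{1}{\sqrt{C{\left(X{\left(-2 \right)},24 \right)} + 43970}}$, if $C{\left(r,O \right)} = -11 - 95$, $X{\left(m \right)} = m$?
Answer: $\frac{\sqrt{10966}}{21932} \approx 0.0047747$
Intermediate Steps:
$C{\left(r,O \right)} = -106$ ($C{\left(r,O \right)} = -11 - 95 = -106$)
$\frac{1}{\sqrt{C{\left(X{\left(-2 \right)},24 \right)} + 43970}} = \frac{1}{\sqrt{-106 + 43970}} = \frac{1}{\sqrt{43864}} = \frac{1}{2 \sqrt{10966}} = \frac{\sqrt{10966}}{21932}$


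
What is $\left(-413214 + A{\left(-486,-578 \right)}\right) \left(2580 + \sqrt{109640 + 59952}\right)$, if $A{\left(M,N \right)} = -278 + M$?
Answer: $-1068063240 - 827956 \sqrt{42398} \approx -1.2385 \cdot 10^{9}$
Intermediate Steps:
$\left(-413214 + A{\left(-486,-578 \right)}\right) \left(2580 + \sqrt{109640 + 59952}\right) = \left(-413214 - 764\right) \left(2580 + \sqrt{109640 + 59952}\right) = \left(-413214 - 764\right) \left(2580 + \sqrt{169592}\right) = - 413978 \left(2580 + 2 \sqrt{42398}\right) = -1068063240 - 827956 \sqrt{42398}$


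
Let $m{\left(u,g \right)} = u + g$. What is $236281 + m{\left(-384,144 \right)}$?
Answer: $236041$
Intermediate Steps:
$m{\left(u,g \right)} = g + u$
$236281 + m{\left(-384,144 \right)} = 236281 + \left(144 - 384\right) = 236281 - 240 = 236041$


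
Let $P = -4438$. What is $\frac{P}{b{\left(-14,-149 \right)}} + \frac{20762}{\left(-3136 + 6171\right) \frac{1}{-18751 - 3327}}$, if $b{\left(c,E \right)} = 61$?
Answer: $- \frac{27974858926}{185135} \approx -1.5111 \cdot 10^{5}$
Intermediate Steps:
$\frac{P}{b{\left(-14,-149 \right)}} + \frac{20762}{\left(-3136 + 6171\right) \frac{1}{-18751 - 3327}} = - \frac{4438}{61} + \frac{20762}{\left(-3136 + 6171\right) \frac{1}{-18751 - 3327}} = \left(-4438\right) \frac{1}{61} + \frac{20762}{3035 \frac{1}{-22078}} = - \frac{4438}{61} + \frac{20762}{3035 \left(- \frac{1}{22078}\right)} = - \frac{4438}{61} + \frac{20762}{- \frac{3035}{22078}} = - \frac{4438}{61} + 20762 \left(- \frac{22078}{3035}\right) = - \frac{4438}{61} - \frac{458383436}{3035} = - \frac{27974858926}{185135}$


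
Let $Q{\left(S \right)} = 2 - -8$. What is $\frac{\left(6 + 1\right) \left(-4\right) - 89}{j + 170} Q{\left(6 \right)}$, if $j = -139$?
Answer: $- \frac{1170}{31} \approx -37.742$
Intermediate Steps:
$Q{\left(S \right)} = 10$ ($Q{\left(S \right)} = 2 + 8 = 10$)
$\frac{\left(6 + 1\right) \left(-4\right) - 89}{j + 170} Q{\left(6 \right)} = \frac{\left(6 + 1\right) \left(-4\right) - 89}{-139 + 170} \cdot 10 = \frac{7 \left(-4\right) - 89}{31} \cdot 10 = \left(-28 - 89\right) \frac{1}{31} \cdot 10 = \left(-117\right) \frac{1}{31} \cdot 10 = \left(- \frac{117}{31}\right) 10 = - \frac{1170}{31}$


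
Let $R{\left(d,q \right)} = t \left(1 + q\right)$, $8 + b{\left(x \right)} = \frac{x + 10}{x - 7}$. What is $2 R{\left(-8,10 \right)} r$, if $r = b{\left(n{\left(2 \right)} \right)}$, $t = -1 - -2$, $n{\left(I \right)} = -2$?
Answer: $- \frac{1760}{9} \approx -195.56$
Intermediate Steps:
$t = 1$ ($t = -1 + 2 = 1$)
$b{\left(x \right)} = -8 + \frac{10 + x}{-7 + x}$ ($b{\left(x \right)} = -8 + \frac{x + 10}{x - 7} = -8 + \frac{10 + x}{-7 + x}$)
$R{\left(d,q \right)} = 1 + q$ ($R{\left(d,q \right)} = 1 \left(1 + q\right) = 1 + q$)
$r = - \frac{80}{9}$ ($r = \frac{66 - -14}{-7 - 2} = \frac{66 + 14}{-9} = \left(- \frac{1}{9}\right) 80 = - \frac{80}{9} \approx -8.8889$)
$2 R{\left(-8,10 \right)} r = 2 \left(1 + 10\right) \left(- \frac{80}{9}\right) = 2 \cdot 11 \left(- \frac{80}{9}\right) = 22 \left(- \frac{80}{9}\right) = - \frac{1760}{9}$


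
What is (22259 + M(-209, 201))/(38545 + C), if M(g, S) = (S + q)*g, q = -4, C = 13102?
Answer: -18914/51647 ≈ -0.36622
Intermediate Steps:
M(g, S) = g*(-4 + S) (M(g, S) = (S - 4)*g = (-4 + S)*g = g*(-4 + S))
(22259 + M(-209, 201))/(38545 + C) = (22259 - 209*(-4 + 201))/(38545 + 13102) = (22259 - 209*197)/51647 = (22259 - 41173)*(1/51647) = -18914*1/51647 = -18914/51647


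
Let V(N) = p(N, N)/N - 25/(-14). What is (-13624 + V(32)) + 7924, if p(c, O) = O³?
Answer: -65439/14 ≈ -4674.2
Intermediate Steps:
V(N) = 25/14 + N² (V(N) = N³/N - 25/(-14) = N² - 25*(-1/14) = N² + 25/14 = 25/14 + N²)
(-13624 + V(32)) + 7924 = (-13624 + (25/14 + 32²)) + 7924 = (-13624 + (25/14 + 1024)) + 7924 = (-13624 + 14361/14) + 7924 = -176375/14 + 7924 = -65439/14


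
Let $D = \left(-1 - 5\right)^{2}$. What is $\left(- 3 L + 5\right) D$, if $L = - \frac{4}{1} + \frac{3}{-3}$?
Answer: $720$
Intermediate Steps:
$D = 36$ ($D = \left(-6\right)^{2} = 36$)
$L = -5$ ($L = \left(-4\right) 1 + 3 \left(- \frac{1}{3}\right) = -4 - 1 = -5$)
$\left(- 3 L + 5\right) D = \left(\left(-3\right) \left(-5\right) + 5\right) 36 = \left(15 + 5\right) 36 = 20 \cdot 36 = 720$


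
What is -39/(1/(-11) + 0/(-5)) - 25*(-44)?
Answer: 1529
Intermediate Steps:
-39/(1/(-11) + 0/(-5)) - 25*(-44) = -39/(1*(-1/11) + 0*(-1/5)) + 1100 = -39/(-1/11 + 0) + 1100 = -39/(-1/11) + 1100 = -39*(-11) + 1100 = 429 + 1100 = 1529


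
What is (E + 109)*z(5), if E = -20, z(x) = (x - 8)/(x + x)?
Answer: -267/10 ≈ -26.700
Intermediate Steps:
z(x) = (-8 + x)/(2*x) (z(x) = (-8 + x)/((2*x)) = (-8 + x)*(1/(2*x)) = (-8 + x)/(2*x))
(E + 109)*z(5) = (-20 + 109)*((1/2)*(-8 + 5)/5) = 89*((1/2)*(1/5)*(-3)) = 89*(-3/10) = -267/10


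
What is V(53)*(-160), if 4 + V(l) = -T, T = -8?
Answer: -640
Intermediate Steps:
V(l) = 4 (V(l) = -4 - 1*(-8) = -4 + 8 = 4)
V(53)*(-160) = 4*(-160) = -640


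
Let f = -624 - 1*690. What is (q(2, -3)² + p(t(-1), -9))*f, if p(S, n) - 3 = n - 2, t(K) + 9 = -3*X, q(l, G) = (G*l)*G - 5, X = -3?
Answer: -211554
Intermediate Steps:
q(l, G) = -5 + l*G² (q(l, G) = l*G² - 5 = -5 + l*G²)
t(K) = 0 (t(K) = -9 - 3*(-3) = -9 + 9 = 0)
p(S, n) = 1 + n (p(S, n) = 3 + (n - 2) = 3 + (-2 + n) = 1 + n)
f = -1314 (f = -624 - 690 = -1314)
(q(2, -3)² + p(t(-1), -9))*f = ((-5 + 2*(-3)²)² + (1 - 9))*(-1314) = ((-5 + 2*9)² - 8)*(-1314) = ((-5 + 18)² - 8)*(-1314) = (13² - 8)*(-1314) = (169 - 8)*(-1314) = 161*(-1314) = -211554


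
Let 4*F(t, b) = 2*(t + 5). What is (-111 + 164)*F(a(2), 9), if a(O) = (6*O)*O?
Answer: 1537/2 ≈ 768.50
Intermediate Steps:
a(O) = 6*O²
F(t, b) = 5/2 + t/2 (F(t, b) = (2*(t + 5))/4 = (2*(5 + t))/4 = (10 + 2*t)/4 = 5/2 + t/2)
(-111 + 164)*F(a(2), 9) = (-111 + 164)*(5/2 + (6*2²)/2) = 53*(5/2 + (6*4)/2) = 53*(5/2 + (½)*24) = 53*(5/2 + 12) = 53*(29/2) = 1537/2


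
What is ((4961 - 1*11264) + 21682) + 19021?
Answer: 34400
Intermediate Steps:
((4961 - 1*11264) + 21682) + 19021 = ((4961 - 11264) + 21682) + 19021 = (-6303 + 21682) + 19021 = 15379 + 19021 = 34400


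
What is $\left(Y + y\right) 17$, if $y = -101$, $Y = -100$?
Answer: $-3417$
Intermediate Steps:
$\left(Y + y\right) 17 = \left(-100 - 101\right) 17 = \left(-201\right) 17 = -3417$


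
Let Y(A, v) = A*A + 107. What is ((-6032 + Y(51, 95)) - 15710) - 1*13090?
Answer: -32124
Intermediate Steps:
Y(A, v) = 107 + A² (Y(A, v) = A² + 107 = 107 + A²)
((-6032 + Y(51, 95)) - 15710) - 1*13090 = ((-6032 + (107 + 51²)) - 15710) - 1*13090 = ((-6032 + (107 + 2601)) - 15710) - 13090 = ((-6032 + 2708) - 15710) - 13090 = (-3324 - 15710) - 13090 = -19034 - 13090 = -32124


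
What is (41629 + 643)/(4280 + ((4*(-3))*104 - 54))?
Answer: 21136/1489 ≈ 14.195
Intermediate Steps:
(41629 + 643)/(4280 + ((4*(-3))*104 - 54)) = 42272/(4280 + (-12*104 - 54)) = 42272/(4280 + (-1248 - 54)) = 42272/(4280 - 1302) = 42272/2978 = 42272*(1/2978) = 21136/1489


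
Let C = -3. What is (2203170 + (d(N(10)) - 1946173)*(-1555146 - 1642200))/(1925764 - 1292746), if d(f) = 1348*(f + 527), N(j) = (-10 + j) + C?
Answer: 660689819706/105503 ≈ 6.2623e+6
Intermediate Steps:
N(j) = -13 + j (N(j) = (-10 + j) - 3 = -13 + j)
d(f) = 710396 + 1348*f (d(f) = 1348*(527 + f) = 710396 + 1348*f)
(2203170 + (d(N(10)) - 1946173)*(-1555146 - 1642200))/(1925764 - 1292746) = (2203170 + ((710396 + 1348*(-13 + 10)) - 1946173)*(-1555146 - 1642200))/(1925764 - 1292746) = (2203170 + ((710396 + 1348*(-3)) - 1946173)*(-3197346))/633018 = (2203170 + ((710396 - 4044) - 1946173)*(-3197346))*(1/633018) = (2203170 + (706352 - 1946173)*(-3197346))*(1/633018) = (2203170 - 1239821*(-3197346))*(1/633018) = (2203170 + 3964136715066)*(1/633018) = 3964138918236*(1/633018) = 660689819706/105503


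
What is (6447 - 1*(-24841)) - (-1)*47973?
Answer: 79261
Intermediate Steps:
(6447 - 1*(-24841)) - (-1)*47973 = (6447 + 24841) - 1*(-47973) = 31288 + 47973 = 79261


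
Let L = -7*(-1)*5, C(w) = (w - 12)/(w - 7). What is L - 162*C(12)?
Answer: 35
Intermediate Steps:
C(w) = (-12 + w)/(-7 + w)
L = 35 (L = 7*5 = 35)
L - 162*C(12) = 35 - 162*(-12 + 12)/(-7 + 12) = 35 - 162*0/5 = 35 - 162*0 = 35 + 0 = 35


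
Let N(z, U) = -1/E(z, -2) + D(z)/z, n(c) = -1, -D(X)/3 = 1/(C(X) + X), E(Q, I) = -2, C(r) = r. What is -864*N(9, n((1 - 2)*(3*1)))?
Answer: -416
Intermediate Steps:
D(X) = -3/(2*X) (D(X) = -3/(X + X) = -3*1/(2*X) = -3/(2*X))
N(z, U) = ½ - 3/(2*z²) (N(z, U) = -1/(-2) + (-3/(2*z))/z = -1*(-½) - 3/(2*z²) = ½ - 3/(2*z²))
-864*N(9, n((1 - 2)*(3*1))) = -432*(-3 + 9²)/9² = -432*(-3 + 81)/81 = -432*78/81 = -864*13/27 = -416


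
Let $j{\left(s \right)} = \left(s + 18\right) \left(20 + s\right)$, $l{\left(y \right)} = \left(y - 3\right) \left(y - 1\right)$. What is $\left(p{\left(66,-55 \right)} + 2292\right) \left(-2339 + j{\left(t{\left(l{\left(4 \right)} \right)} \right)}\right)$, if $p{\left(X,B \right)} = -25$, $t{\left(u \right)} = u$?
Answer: $-4207552$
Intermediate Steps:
$l{\left(y \right)} = \left(-1 + y\right) \left(-3 + y\right)$ ($l{\left(y \right)} = \left(-3 + y\right) \left(-1 + y\right) = \left(-1 + y\right) \left(-3 + y\right)$)
$j{\left(s \right)} = \left(18 + s\right) \left(20 + s\right)$
$\left(p{\left(66,-55 \right)} + 2292\right) \left(-2339 + j{\left(t{\left(l{\left(4 \right)} \right)} \right)}\right) = \left(-25 + 2292\right) \left(-2339 + \left(360 + \left(3 + 4^{2} - 16\right)^{2} + 38 \left(3 + 4^{2} - 16\right)\right)\right) = 2267 \left(-2339 + \left(360 + \left(3 + 16 - 16\right)^{2} + 38 \left(3 + 16 - 16\right)\right)\right) = 2267 \left(-2339 + \left(360 + 3^{2} + 38 \cdot 3\right)\right) = 2267 \left(-2339 + \left(360 + 9 + 114\right)\right) = 2267 \left(-2339 + 483\right) = 2267 \left(-1856\right) = -4207552$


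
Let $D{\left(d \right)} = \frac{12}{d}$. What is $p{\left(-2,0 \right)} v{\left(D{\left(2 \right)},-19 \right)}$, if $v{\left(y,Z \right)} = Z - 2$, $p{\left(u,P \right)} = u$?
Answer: $42$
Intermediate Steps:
$v{\left(y,Z \right)} = -2 + Z$
$p{\left(-2,0 \right)} v{\left(D{\left(2 \right)},-19 \right)} = - 2 \left(-2 - 19\right) = \left(-2\right) \left(-21\right) = 42$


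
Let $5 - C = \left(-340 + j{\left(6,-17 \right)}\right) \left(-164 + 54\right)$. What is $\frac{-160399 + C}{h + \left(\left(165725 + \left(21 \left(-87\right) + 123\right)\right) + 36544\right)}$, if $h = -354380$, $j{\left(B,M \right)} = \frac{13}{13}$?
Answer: $\frac{197684}{153815} \approx 1.2852$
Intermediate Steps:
$j{\left(B,M \right)} = 1$ ($j{\left(B,M \right)} = 13 \cdot \frac{1}{13} = 1$)
$C = -37285$ ($C = 5 - \left(-340 + 1\right) \left(-164 + 54\right) = 5 - \left(-339\right) \left(-110\right) = 5 - 37290 = -37285$)
$\frac{-160399 + C}{h + \left(\left(165725 + \left(21 \left(-87\right) + 123\right)\right) + 36544\right)} = \frac{-160399 - 37285}{-354380 + \left(\left(165725 + \left(21 \left(-87\right) + 123\right)\right) + 36544\right)} = - \frac{197684}{-354380 + \left(\left(165725 + \left(-1827 + 123\right)\right) + 36544\right)} = - \frac{197684}{-354380 + \left(\left(165725 - 1704\right) + 36544\right)} = - \frac{197684}{-354380 + \left(164021 + 36544\right)} = - \frac{197684}{-354380 + 200565} = - \frac{197684}{-153815} = \left(-197684\right) \left(- \frac{1}{153815}\right) = \frac{197684}{153815}$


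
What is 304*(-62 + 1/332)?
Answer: -1564308/83 ≈ -18847.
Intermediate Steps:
304*(-62 + 1/332) = 304*(-20583/332) = -1564308/83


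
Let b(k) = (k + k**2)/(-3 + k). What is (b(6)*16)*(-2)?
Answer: -448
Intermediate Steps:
b(k) = (k + k**2)/(-3 + k)
(b(6)*16)*(-2) = ((6*(1 + 6)/(-3 + 6))*16)*(-2) = ((6*7/3)*16)*(-2) = ((6*(1/3)*7)*16)*(-2) = (14*16)*(-2) = 224*(-2) = -448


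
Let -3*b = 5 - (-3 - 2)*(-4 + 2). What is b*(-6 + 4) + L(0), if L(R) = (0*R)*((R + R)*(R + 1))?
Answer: -10/3 ≈ -3.3333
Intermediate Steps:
b = 5/3 (b = -(5 - (-3 - 2)*(-4 + 2))/3 = -(5 - (-5)*(-2))/3 = -(5 - 1*10)/3 = -(5 - 10)/3 = -⅓*(-5) = 5/3 ≈ 1.6667)
L(R) = 0 (L(R) = 0*((2*R)*(1 + R)) = 0*(2*R*(1 + R)) = 0)
b*(-6 + 4) + L(0) = 5*(-6 + 4)/3 + 0 = (5/3)*(-2) + 0 = -10/3 + 0 = -10/3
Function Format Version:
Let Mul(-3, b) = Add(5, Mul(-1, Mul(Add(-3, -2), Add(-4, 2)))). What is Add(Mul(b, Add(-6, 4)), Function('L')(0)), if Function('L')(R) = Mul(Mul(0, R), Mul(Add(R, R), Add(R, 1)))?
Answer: Rational(-10, 3) ≈ -3.3333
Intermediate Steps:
b = Rational(5, 3) (b = Mul(Rational(-1, 3), Add(5, Mul(-1, Mul(Add(-3, -2), Add(-4, 2))))) = Mul(Rational(-1, 3), Add(5, Mul(-1, Mul(-5, -2)))) = Mul(Rational(-1, 3), Add(5, Mul(-1, 10))) = Mul(Rational(-1, 3), Add(5, -10)) = Mul(Rational(-1, 3), -5) = Rational(5, 3) ≈ 1.6667)
Function('L')(R) = 0 (Function('L')(R) = Mul(0, Mul(Mul(2, R), Add(1, R))) = Mul(0, Mul(2, R, Add(1, R))) = 0)
Add(Mul(b, Add(-6, 4)), Function('L')(0)) = Add(Mul(Rational(5, 3), Add(-6, 4)), 0) = Add(Mul(Rational(5, 3), -2), 0) = Add(Rational(-10, 3), 0) = Rational(-10, 3)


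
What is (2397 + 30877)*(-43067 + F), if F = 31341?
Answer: -390170924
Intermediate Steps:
(2397 + 30877)*(-43067 + F) = (2397 + 30877)*(-43067 + 31341) = 33274*(-11726) = -390170924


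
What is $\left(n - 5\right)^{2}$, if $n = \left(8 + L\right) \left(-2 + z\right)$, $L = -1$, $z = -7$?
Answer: $4624$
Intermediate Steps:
$n = -63$ ($n = \left(8 - 1\right) \left(-2 - 7\right) = 7 \left(-9\right) = -63$)
$\left(n - 5\right)^{2} = \left(-63 - 5\right)^{2} = \left(-68\right)^{2} = 4624$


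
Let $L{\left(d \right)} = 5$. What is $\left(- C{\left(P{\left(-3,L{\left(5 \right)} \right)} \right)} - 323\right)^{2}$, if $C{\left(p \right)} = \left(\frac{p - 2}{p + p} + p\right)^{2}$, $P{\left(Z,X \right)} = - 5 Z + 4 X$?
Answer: $\frac{60031333544121}{24010000} \approx 2.5003 \cdot 10^{6}$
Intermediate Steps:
$C{\left(p \right)} = \left(p + \frac{-2 + p}{2 p}\right)^{2}$ ($C{\left(p \right)} = \left(\frac{-2 + p}{2 p} + p\right)^{2} = \left(p + \frac{-2 + p}{2 p}\right)^{2}$)
$\left(- C{\left(P{\left(-3,L{\left(5 \right)} \right)} \right)} - 323\right)^{2} = \left(- \frac{\left(-2 + \left(\left(-5\right) \left(-3\right) + 4 \cdot 5\right) + 2 \left(\left(-5\right) \left(-3\right) + 4 \cdot 5\right)^{2}\right)^{2}}{4 \left(\left(-5\right) \left(-3\right) + 4 \cdot 5\right)^{2}} - 323\right)^{2} = \left(- \frac{\left(-2 + \left(15 + 20\right) + 2 \left(15 + 20\right)^{2}\right)^{2}}{4 \left(15 + 20\right)^{2}} - 323\right)^{2} = \left(- \frac{\left(-2 + 35 + 2 \cdot 35^{2}\right)^{2}}{4 \cdot 1225} - 323\right)^{2} = \left(- \frac{\left(-2 + 35 + 2 \cdot 1225\right)^{2}}{4 \cdot 1225} - 323\right)^{2} = \left(- \frac{\left(-2 + 35 + 2450\right)^{2}}{4 \cdot 1225} - 323\right)^{2} = \left(- \frac{2483^{2}}{4 \cdot 1225} - 323\right)^{2} = \left(- \frac{6165289}{4 \cdot 1225} - 323\right)^{2} = \left(\left(-1\right) \frac{6165289}{4900} - 323\right)^{2} = \left(- \frac{6165289}{4900} - 323\right)^{2} = \left(- \frac{7747989}{4900}\right)^{2} = \frac{60031333544121}{24010000}$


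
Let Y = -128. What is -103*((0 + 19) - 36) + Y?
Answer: 1623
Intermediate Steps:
-103*((0 + 19) - 36) + Y = -103*((0 + 19) - 36) - 128 = -103*(19 - 36) - 128 = -103*(-17) - 128 = 1751 - 128 = 1623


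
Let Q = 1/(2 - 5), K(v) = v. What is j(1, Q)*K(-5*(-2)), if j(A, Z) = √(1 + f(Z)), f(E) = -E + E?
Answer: 10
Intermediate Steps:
f(E) = 0
Q = -⅓ (Q = 1/(-3) = -⅓ ≈ -0.33333)
j(A, Z) = 1 (j(A, Z) = √(1 + 0) = √1 = 1)
j(1, Q)*K(-5*(-2)) = 1*(-5*(-2)) = 1*10 = 10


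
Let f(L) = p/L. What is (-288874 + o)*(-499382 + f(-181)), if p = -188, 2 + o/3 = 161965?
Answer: -17807782757310/181 ≈ -9.8386e+10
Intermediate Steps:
o = 485889 (o = -6 + 3*161965 = -6 + 485895 = 485889)
f(L) = -188/L
(-288874 + o)*(-499382 + f(-181)) = (-288874 + 485889)*(-499382 - 188/(-181)) = 197015*(-499382 - 188*(-1/181)) = 197015*(-499382 + 188/181) = 197015*(-90387954/181) = -17807782757310/181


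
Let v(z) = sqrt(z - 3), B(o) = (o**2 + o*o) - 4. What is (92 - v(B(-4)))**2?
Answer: 7569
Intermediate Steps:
B(o) = -4 + 2*o**2 (B(o) = (o**2 + o**2) - 4 = 2*o**2 - 4 = -4 + 2*o**2)
v(z) = sqrt(-3 + z)
(92 - v(B(-4)))**2 = (92 - sqrt(-3 + (-4 + 2*(-4)**2)))**2 = (92 - sqrt(-3 + (-4 + 2*16)))**2 = (92 - sqrt(-3 + (-4 + 32)))**2 = (92 - sqrt(-3 + 28))**2 = (92 - sqrt(25))**2 = (92 - 1*5)**2 = (92 - 5)**2 = 87**2 = 7569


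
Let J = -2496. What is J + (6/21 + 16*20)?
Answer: -15230/7 ≈ -2175.7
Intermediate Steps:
J + (6/21 + 16*20) = -2496 + (6/21 + 16*20) = -2496 + (6*(1/21) + 320) = -2496 + (2/7 + 320) = -2496 + 2242/7 = -15230/7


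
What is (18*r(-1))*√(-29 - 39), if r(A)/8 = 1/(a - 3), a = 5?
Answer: 144*I*√17 ≈ 593.73*I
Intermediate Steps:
r(A) = 4 (r(A) = 8/(5 - 3) = 8/2 = 8*(½) = 4)
(18*r(-1))*√(-29 - 39) = (18*4)*√(-29 - 39) = 72*√(-68) = 72*(2*I*√17) = 144*I*√17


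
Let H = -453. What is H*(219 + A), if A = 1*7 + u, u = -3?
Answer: -101019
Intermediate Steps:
A = 4 (A = 1*7 - 3 = 7 - 3 = 4)
H*(219 + A) = -453*(219 + 4) = -453*223 = -101019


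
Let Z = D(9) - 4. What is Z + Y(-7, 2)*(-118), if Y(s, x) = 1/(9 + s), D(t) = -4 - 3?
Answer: -70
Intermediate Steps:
D(t) = -7
Z = -11 (Z = -7 - 4 = -11)
Z + Y(-7, 2)*(-118) = -11 - 118/(9 - 7) = -11 - 118/2 = -11 + (½)*(-118) = -11 - 59 = -70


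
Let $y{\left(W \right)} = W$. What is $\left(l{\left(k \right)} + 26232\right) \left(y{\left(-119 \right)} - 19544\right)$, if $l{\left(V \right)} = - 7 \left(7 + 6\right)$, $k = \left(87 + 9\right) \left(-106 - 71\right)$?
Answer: $-514010483$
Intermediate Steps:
$k = -16992$ ($k = 96 \left(-177\right) = -16992$)
$l{\left(V \right)} = -91$ ($l{\left(V \right)} = \left(-7\right) 13 = -91$)
$\left(l{\left(k \right)} + 26232\right) \left(y{\left(-119 \right)} - 19544\right) = \left(-91 + 26232\right) \left(-119 - 19544\right) = 26141 \left(-19663\right) = -514010483$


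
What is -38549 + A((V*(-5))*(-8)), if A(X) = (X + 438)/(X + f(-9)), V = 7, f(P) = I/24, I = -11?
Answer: -258608009/6709 ≈ -38546.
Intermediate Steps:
f(P) = -11/24
A(X) = (438 + X)/(-11/24 + X) (A(X) = (X + 438)/(X - 11/24) = (438 + X)/(-11/24 + X))
-38549 + A((V*(-5))*(-8)) = -38549 + 24*(438 + (7*(-5))*(-8))/(-11 + 24*((7*(-5))*(-8))) = -38549 + 24*(438 - 35*(-8))/(-11 + 24*(-35*(-8))) = -38549 + 24*(438 + 280)/(-11 + 24*280) = -38549 + 24*718/(-11 + 6720) = -38549 + 24*718/6709 = -38549 + 24*(1/6709)*718 = -38549 + 17232/6709 = -258608009/6709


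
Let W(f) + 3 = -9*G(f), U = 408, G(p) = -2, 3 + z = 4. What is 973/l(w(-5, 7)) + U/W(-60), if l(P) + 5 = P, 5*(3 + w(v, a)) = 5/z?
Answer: -559/5 ≈ -111.80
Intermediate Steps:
z = 1 (z = -3 + 4 = 1)
w(v, a) = -2 (w(v, a) = -3 + (5/1)/5 = -3 + (5*1)/5 = -3 + (1/5)*5 = -3 + 1 = -2)
W(f) = 15 (W(f) = -3 - 9*(-2) = -3 + 18 = 15)
l(P) = -5 + P
973/l(w(-5, 7)) + U/W(-60) = 973/(-5 - 2) + 408/15 = 973/(-7) + 408*(1/15) = 973*(-1/7) + 136/5 = -139 + 136/5 = -559/5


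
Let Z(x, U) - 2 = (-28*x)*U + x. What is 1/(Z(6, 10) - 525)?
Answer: -1/2197 ≈ -0.00045517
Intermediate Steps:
Z(x, U) = 2 + x - 28*U*x (Z(x, U) = 2 + ((-28*x)*U + x) = 2 + (-28*U*x + x) = 2 + (x - 28*U*x) = 2 + x - 28*U*x)
1/(Z(6, 10) - 525) = 1/((2 + 6 - 28*10*6) - 525) = 1/((2 + 6 - 1680) - 525) = 1/(-1672 - 525) = 1/(-2197) = -1/2197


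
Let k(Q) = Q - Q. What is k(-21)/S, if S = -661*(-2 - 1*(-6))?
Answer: 0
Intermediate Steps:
k(Q) = 0
S = -2644 (S = -661*(-2 + 6) = -661*4 = -2644)
k(-21)/S = 0/(-2644) = 0*(-1/2644) = 0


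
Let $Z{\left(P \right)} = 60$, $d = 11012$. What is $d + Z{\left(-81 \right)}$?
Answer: $11072$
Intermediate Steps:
$d + Z{\left(-81 \right)} = 11012 + 60 = 11072$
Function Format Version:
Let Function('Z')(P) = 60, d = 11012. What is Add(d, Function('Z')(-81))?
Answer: 11072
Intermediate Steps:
Add(d, Function('Z')(-81)) = Add(11012, 60) = 11072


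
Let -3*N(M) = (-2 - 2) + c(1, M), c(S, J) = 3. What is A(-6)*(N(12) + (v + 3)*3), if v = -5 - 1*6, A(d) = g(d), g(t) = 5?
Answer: -355/3 ≈ -118.33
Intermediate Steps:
A(d) = 5
v = -11 (v = -5 - 6 = -11)
N(M) = 1/3 (N(M) = -((-2 - 2) + 3)/3 = -(-4 + 3)/3 = -1/3*(-1) = 1/3)
A(-6)*(N(12) + (v + 3)*3) = 5*(1/3 + (-11 + 3)*3) = 5*(1/3 - 8*3) = 5*(1/3 - 24) = 5*(-71/3) = -355/3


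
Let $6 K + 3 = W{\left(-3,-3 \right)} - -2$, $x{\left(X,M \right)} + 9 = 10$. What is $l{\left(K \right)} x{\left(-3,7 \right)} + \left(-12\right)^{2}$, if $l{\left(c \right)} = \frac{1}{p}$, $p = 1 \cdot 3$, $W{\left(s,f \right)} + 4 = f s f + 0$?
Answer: $\frac{433}{3} \approx 144.33$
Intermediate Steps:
$x{\left(X,M \right)} = 1$ ($x{\left(X,M \right)} = -9 + 10 = 1$)
$W{\left(s,f \right)} = -4 + s f^{2}$ ($W{\left(s,f \right)} = -4 + \left(f s f + 0\right) = -4 + \left(s f^{2} + 0\right) = -4 + s f^{2}$)
$K = - \frac{16}{3}$ ($K = - \frac{1}{2} + \frac{\left(-4 - 3 \left(-3\right)^{2}\right) - -2}{6} = - \frac{1}{2} + \frac{\left(-4 - 27\right) + 2}{6} = - \frac{1}{2} + \frac{-31 + 2}{6} = - \frac{1}{2} + \frac{1}{6} \left(-29\right) = - \frac{1}{2} - \frac{29}{6} = - \frac{16}{3} \approx -5.3333$)
$p = 3$
$l{\left(c \right)} = \frac{1}{3}$
$l{\left(K \right)} x{\left(-3,7 \right)} + \left(-12\right)^{2} = \frac{1}{3} \cdot 1 + \left(-12\right)^{2} = \frac{1}{3} + 144 = \frac{433}{3}$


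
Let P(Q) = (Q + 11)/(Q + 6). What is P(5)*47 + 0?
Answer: 752/11 ≈ 68.364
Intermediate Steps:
P(Q) = (11 + Q)/(6 + Q)
P(5)*47 + 0 = ((11 + 5)/(6 + 5))*47 + 0 = (16/11)*47 + 0 = 752/11 + 0 = 752/11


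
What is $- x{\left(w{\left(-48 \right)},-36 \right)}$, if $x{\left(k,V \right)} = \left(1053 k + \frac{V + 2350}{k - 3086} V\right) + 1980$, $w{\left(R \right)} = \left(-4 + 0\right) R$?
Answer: $- \frac{295455384}{1447} \approx -2.0418 \cdot 10^{5}$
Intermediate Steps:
$w{\left(R \right)} = - 4 R$
$x{\left(k,V \right)} = 1980 + 1053 k + \frac{V \left(2350 + V\right)}{-3086 + k}$ ($x{\left(k,V \right)} = \left(1053 k + \frac{2350 + V}{-3086 + k} V\right) + 1980 = \left(1053 k + \frac{V \left(2350 + V\right)}{-3086 + k}\right) + 1980 = 1980 + 1053 k + \frac{V \left(2350 + V\right)}{-3086 + k}$)
$- x{\left(w{\left(-48 \right)},-36 \right)} = - \frac{-6110280 + \left(-36\right)^{2} - 3247578 \left(\left(-4\right) \left(-48\right)\right) + 1053 \left(\left(-4\right) \left(-48\right)\right)^{2} + 2350 \left(-36\right)}{-3086 - -192} = - \frac{-6110280 + 1296 - 623534976 + 1053 \cdot 192^{2} - 84600}{-3086 + 192} = - \frac{-6110280 + 1296 - 623534976 + 1053 \cdot 36864 - 84600}{-2894} = - \frac{\left(-1\right) \left(-6110280 + 1296 - 623534976 + 38817792 - 84600\right)}{2894} = - \frac{\left(-1\right) \left(-590910768\right)}{2894} = \left(-1\right) \frac{295455384}{1447} = - \frac{295455384}{1447}$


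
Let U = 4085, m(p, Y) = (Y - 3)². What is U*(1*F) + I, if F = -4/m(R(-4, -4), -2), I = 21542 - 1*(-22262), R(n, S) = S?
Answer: 215752/5 ≈ 43150.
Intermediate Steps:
m(p, Y) = (-3 + Y)²
I = 43804 (I = 21542 + 22262 = 43804)
F = -4/25 (F = -4/(-3 - 2)² = -4/((-5)²) = -4/25 ≈ -0.16000)
U*(1*F) + I = 4085*(1*(-4/25)) + 43804 = 4085*(-4/25) + 43804 = -3268/5 + 43804 = 215752/5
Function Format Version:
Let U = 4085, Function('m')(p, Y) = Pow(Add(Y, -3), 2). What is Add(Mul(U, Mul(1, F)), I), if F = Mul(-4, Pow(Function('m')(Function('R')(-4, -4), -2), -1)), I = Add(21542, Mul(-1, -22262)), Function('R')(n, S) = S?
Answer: Rational(215752, 5) ≈ 43150.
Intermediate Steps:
Function('m')(p, Y) = Pow(Add(-3, Y), 2)
I = 43804 (I = Add(21542, 22262) = 43804)
F = Rational(-4, 25) (F = Mul(-4, Pow(Pow(Add(-3, -2), 2), -1)) = Mul(-4, Pow(Pow(-5, 2), -1)) = Mul(-4, Pow(25, -1)) = Mul(-4, Rational(1, 25)) = Rational(-4, 25) ≈ -0.16000)
Add(Mul(U, Mul(1, F)), I) = Add(Mul(4085, Mul(1, Rational(-4, 25))), 43804) = Add(Mul(4085, Rational(-4, 25)), 43804) = Add(Rational(-3268, 5), 43804) = Rational(215752, 5)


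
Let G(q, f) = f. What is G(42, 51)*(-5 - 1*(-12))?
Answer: 357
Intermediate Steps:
G(42, 51)*(-5 - 1*(-12)) = 51*(-5 - 1*(-12)) = 51*(-5 + 12) = 51*7 = 357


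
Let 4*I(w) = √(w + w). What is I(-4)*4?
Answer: 2*I*√2 ≈ 2.8284*I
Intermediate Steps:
I(w) = √2*√w/4 (I(w) = √(w + w)/4 = √(2*w)/4 = (√2*√w)/4 = √2*√w/4)
I(-4)*4 = (√2*√(-4)/4)*4 = (√2*(2*I)/4)*4 = (I*√2/2)*4 = 2*I*√2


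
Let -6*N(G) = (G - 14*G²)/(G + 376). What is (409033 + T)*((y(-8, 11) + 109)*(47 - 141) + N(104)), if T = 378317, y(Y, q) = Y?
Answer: -29734928875/4 ≈ -7.4337e+9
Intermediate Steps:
N(G) = -(G - 14*G²)/(6*(376 + G)) (N(G) = -(G - 14*G²)/(6*(G + 376)) = -(G - 14*G²)/(6*(376 + G)))
(409033 + T)*((y(-8, 11) + 109)*(47 - 141) + N(104)) = (409033 + 378317)*((-8 + 109)*(47 - 141) + (⅙)*104*(-1 + 14*104)/(376 + 104)) = 787350*(101*(-94) + (⅙)*104*(-1 + 1456)/480) = 787350*(-9494 + (⅙)*104*(1/480)*1455) = 787350*(-9494 + 1261/24) = 787350*(-226595/24) = -29734928875/4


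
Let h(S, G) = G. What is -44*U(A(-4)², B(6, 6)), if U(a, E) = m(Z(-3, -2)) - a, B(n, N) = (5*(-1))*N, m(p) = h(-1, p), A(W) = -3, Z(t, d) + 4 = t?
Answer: 704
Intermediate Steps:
Z(t, d) = -4 + t
m(p) = p
B(n, N) = -5*N
U(a, E) = -7 - a (U(a, E) = (-4 - 3) - a = -7 - a)
-44*U(A(-4)², B(6, 6)) = -44*(-7 - 1*(-3)²) = -44*(-7 - 1*9) = -44*(-7 - 9) = -44*(-16) = 704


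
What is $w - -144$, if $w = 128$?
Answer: $272$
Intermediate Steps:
$w - -144 = 128 - -144 = 128 + 144 = 272$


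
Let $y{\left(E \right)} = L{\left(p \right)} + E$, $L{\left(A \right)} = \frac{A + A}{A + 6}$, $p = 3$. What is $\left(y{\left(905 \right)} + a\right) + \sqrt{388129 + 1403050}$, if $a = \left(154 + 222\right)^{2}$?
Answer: $\frac{426845}{3} + \sqrt{1791179} \approx 1.4362 \cdot 10^{5}$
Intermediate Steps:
$L{\left(A \right)} = \frac{2 A}{6 + A}$
$a = 141376$ ($a = 376^{2} = 141376$)
$y{\left(E \right)} = \frac{2}{3} + E$ ($y{\left(E \right)} = 2 \cdot 3 \frac{1}{6 + 3} + E = 2 \cdot 3 \cdot \frac{1}{9} + E = \frac{2}{3} + E$)
$\left(y{\left(905 \right)} + a\right) + \sqrt{388129 + 1403050} = \left(\left(\frac{2}{3} + 905\right) + 141376\right) + \sqrt{388129 + 1403050} = \left(\frac{2717}{3} + 141376\right) + \sqrt{1791179} = \frac{426845}{3} + \sqrt{1791179}$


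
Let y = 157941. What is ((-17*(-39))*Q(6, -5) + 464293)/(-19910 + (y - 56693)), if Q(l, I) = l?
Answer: 468271/81338 ≈ 5.7571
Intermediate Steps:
((-17*(-39))*Q(6, -5) + 464293)/(-19910 + (y - 56693)) = (-17*(-39)*6 + 464293)/(-19910 + (157941 - 56693)) = (663*6 + 464293)/(-19910 + 101248) = (3978 + 464293)/81338 = 468271*(1/81338) = 468271/81338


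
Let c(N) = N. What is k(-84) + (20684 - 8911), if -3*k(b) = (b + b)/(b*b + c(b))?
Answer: 2931479/249 ≈ 11773.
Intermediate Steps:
k(b) = -2*b/(3*(b + b**2)) (k(b) = -(b + b)/(3*(b*b + b)) = -2*b/(3*(b**2 + b)) = -2*b/(3*(b + b**2)))
k(-84) + (20684 - 8911) = -2/(3 + 3*(-84)) + (20684 - 8911) = -2/(3 - 252) + 11773 = -2/(-249) + 11773 = -2*(-1/249) + 11773 = 2/249 + 11773 = 2931479/249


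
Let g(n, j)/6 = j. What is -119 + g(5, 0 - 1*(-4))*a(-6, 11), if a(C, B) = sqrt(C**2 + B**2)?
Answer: -119 + 24*sqrt(157) ≈ 181.72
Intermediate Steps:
g(n, j) = 6*j
a(C, B) = sqrt(B**2 + C**2)
-119 + g(5, 0 - 1*(-4))*a(-6, 11) = -119 + (6*(0 - 1*(-4)))*sqrt(11**2 + (-6)**2) = -119 + (6*(0 + 4))*sqrt(121 + 36) = -119 + (6*4)*sqrt(157) = -119 + 24*sqrt(157)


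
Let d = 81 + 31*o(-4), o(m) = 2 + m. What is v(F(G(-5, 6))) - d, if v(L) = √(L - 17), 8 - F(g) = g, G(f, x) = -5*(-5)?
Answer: -19 + I*√34 ≈ -19.0 + 5.831*I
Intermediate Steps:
G(f, x) = 25
F(g) = 8 - g
v(L) = √(-17 + L)
d = 19 (d = 81 + 31*(2 - 4) = 81 + 31*(-2) = 81 - 62 = 19)
v(F(G(-5, 6))) - d = √(-17 + (8 - 1*25)) - 1*19 = √(-17 + (8 - 25)) - 19 = √(-17 - 17) - 19 = √(-34) - 19 = I*√34 - 19 = -19 + I*√34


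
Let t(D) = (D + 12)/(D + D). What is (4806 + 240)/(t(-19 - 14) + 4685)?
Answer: 37004/34359 ≈ 1.0770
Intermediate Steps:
t(D) = (12 + D)/(2*D) (t(D) = (12 + D)/((2*D)) = (12 + D)*(1/(2*D)) = (12 + D)/(2*D))
(4806 + 240)/(t(-19 - 14) + 4685) = (4806 + 240)/((12 + (-19 - 14))/(2*(-19 - 14)) + 4685) = 5046/((1/2)*(12 - 33)/(-33) + 4685) = 5046/((1/2)*(-1/33)*(-21) + 4685) = 5046/(7/22 + 4685) = 5046/(103077/22) = 5046*(22/103077) = 37004/34359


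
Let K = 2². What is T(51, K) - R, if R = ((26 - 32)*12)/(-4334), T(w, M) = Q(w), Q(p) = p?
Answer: 110481/2167 ≈ 50.983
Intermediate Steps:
K = 4
T(w, M) = w
R = 36/2167 (R = -6*12*(-1/4334) = -72*(-1/4334) = 36/2167 ≈ 0.016613)
T(51, K) - R = 51 - 1*36/2167 = 51 - 36/2167 = 110481/2167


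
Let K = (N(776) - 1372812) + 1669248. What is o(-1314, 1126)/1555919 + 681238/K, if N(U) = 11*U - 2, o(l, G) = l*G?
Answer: 304364257321/237254308715 ≈ 1.2829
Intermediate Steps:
o(l, G) = G*l
N(U) = -2 + 11*U
K = 304970 (K = ((-2 + 11*776) - 1372812) + 1669248 = ((-2 + 8536) - 1372812) + 1669248 = (8534 - 1372812) + 1669248 = -1364278 + 1669248 = 304970)
o(-1314, 1126)/1555919 + 681238/K = (1126*(-1314))/1555919 + 681238/304970 = -1479564*1/1555919 + 681238*(1/304970) = -1479564/1555919 + 340619/152485 = 304364257321/237254308715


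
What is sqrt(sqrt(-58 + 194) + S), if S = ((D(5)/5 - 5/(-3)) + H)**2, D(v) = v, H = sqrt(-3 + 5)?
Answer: sqrt(82 + 18*sqrt(34) + 48*sqrt(2))/3 ≈ 5.3212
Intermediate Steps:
H = sqrt(2) ≈ 1.4142
S = (8/3 + sqrt(2))**2 (S = ((5/5 - 5/(-3)) + sqrt(2))**2 = ((5*(1/5) - 5*(-1/3)) + sqrt(2))**2 = ((1 + 5/3) + sqrt(2))**2 = (8/3 + sqrt(2))**2 ≈ 16.654)
sqrt(sqrt(-58 + 194) + S) = sqrt(sqrt(-58 + 194) + (82/9 + 16*sqrt(2)/3)) = sqrt(sqrt(136) + (82/9 + 16*sqrt(2)/3)) = sqrt(2*sqrt(34) + (82/9 + 16*sqrt(2)/3)) = sqrt(82/9 + 2*sqrt(34) + 16*sqrt(2)/3)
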